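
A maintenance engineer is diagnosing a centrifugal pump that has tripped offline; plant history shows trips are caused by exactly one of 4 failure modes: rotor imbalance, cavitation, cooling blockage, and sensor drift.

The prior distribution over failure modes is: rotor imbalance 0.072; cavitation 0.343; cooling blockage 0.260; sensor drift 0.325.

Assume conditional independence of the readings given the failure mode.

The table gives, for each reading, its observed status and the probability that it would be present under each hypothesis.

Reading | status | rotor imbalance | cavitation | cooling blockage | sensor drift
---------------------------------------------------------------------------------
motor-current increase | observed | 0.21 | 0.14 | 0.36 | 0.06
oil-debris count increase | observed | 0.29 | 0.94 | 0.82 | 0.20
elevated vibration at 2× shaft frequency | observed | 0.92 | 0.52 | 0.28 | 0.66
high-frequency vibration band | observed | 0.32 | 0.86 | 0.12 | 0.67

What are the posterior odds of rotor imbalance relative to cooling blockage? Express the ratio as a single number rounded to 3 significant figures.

0.501

The normalizing constant cancels in an odds ratio, so compute prior × likelihood for the two hypotheses only:
  rotor imbalance: 0.072 × 0.21 × 0.29 × 0.92 × 0.32 = 0.0012909
  cooling blockage: 0.260 × 0.36 × 0.82 × 0.28 × 0.12 = 0.0025789
Odds(rotor imbalance : cooling blockage) = 0.0012909 / 0.0025789 ≈ 0.501.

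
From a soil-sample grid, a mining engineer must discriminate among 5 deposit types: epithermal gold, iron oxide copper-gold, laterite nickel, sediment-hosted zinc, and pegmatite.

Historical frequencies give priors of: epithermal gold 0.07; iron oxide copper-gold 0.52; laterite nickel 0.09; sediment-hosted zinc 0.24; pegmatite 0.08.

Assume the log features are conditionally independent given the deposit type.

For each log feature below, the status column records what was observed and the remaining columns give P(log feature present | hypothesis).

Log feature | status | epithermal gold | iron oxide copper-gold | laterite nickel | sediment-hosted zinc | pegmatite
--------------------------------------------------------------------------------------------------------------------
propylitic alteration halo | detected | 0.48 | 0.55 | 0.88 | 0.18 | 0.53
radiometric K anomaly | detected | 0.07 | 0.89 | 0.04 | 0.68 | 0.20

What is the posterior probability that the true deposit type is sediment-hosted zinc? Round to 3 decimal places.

By Bayes' rule with conditional independence, the unnormalized weight for each hypothesis is prior × ∏ likelihoods:
  epithermal gold: 0.07 × 0.48 × 0.07 = 0.002352
  iron oxide copper-gold: 0.52 × 0.55 × 0.89 = 0.25454
  laterite nickel: 0.09 × 0.88 × 0.04 = 0.003168
  sediment-hosted zinc: 0.24 × 0.18 × 0.68 = 0.029376
  pegmatite: 0.08 × 0.53 × 0.20 = 0.00848
The unnormalized weights sum to 0.29792.
P(sediment-hosted zinc | evidence) = 0.029376 / 0.29792 ≈ 0.099.

0.099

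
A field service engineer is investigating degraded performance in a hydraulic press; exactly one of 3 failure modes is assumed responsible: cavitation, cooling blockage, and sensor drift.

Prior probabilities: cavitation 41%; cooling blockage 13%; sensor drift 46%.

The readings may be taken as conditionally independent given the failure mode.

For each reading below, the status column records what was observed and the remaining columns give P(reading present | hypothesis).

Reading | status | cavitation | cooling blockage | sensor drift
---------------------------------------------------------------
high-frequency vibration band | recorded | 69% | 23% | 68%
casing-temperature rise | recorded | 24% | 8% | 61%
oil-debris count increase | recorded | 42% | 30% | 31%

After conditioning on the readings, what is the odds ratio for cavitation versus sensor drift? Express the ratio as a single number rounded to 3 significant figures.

0.482

Unnormalized posterior weight (prior times the reading likelihoods) for each of the two hypotheses:
  cavitation: 0.41 × 0.69 × 0.24 × 0.42 = 0.028516
  sensor drift: 0.46 × 0.68 × 0.61 × 0.31 = 0.05915
Posterior odds = 0.028516 / 0.05915 ≈ 0.482.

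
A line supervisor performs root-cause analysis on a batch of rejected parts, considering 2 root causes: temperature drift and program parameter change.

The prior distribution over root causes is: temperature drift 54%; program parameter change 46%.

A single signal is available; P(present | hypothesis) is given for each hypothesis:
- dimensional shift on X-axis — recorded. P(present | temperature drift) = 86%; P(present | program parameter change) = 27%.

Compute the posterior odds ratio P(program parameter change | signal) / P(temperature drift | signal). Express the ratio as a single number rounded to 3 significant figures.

0.267

Posterior odds equal prior odds times the likelihood ratio; only the two competing hypotheses matter.
  program parameter change: 0.46 × 0.27 = 0.1242
  temperature drift: 0.54 × 0.86 = 0.4644
Posterior odds = 0.1242 / 0.4644 ≈ 0.267.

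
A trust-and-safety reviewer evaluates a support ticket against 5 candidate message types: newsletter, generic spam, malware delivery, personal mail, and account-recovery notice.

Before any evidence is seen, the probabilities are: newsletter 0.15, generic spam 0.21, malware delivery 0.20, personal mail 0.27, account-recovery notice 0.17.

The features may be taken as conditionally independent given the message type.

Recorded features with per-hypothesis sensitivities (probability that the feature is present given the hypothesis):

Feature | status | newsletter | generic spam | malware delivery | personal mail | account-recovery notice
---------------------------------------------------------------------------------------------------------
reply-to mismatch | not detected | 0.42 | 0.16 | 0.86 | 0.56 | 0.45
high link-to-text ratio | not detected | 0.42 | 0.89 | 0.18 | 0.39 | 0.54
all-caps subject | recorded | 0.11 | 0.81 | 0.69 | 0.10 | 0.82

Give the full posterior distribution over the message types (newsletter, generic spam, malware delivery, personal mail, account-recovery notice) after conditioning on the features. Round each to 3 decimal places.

Multiply each prior by the joint likelihood of the feature pattern (using 1 − P(present | H) for each absent feature):
  newsletter: 0.15 × (1 − 0.42) × (1 − 0.42) × 0.11 = 0.0055506
  generic spam: 0.21 × (1 − 0.16) × (1 − 0.89) × 0.81 = 0.015717
  malware delivery: 0.20 × (1 − 0.86) × (1 − 0.18) × 0.69 = 0.015842
  personal mail: 0.27 × (1 − 0.56) × (1 − 0.39) × 0.10 = 0.0072468
  account-recovery notice: 0.17 × (1 − 0.45) × (1 − 0.54) × 0.82 = 0.035268
Normalizing constant Z = 0.0055506 + 0.015717 + 0.015842 + 0.0072468 + 0.035268 = 0.079625.
P(newsletter | evidence) = 0.0055506 / 0.079625 ≈ 0.070
P(generic spam | evidence) = 0.015717 / 0.079625 ≈ 0.197
P(malware delivery | evidence) = 0.015842 / 0.079625 ≈ 0.199
P(personal mail | evidence) = 0.0072468 / 0.079625 ≈ 0.091
P(account-recovery notice | evidence) = 0.035268 / 0.079625 ≈ 0.443

0.070, 0.197, 0.199, 0.091, 0.443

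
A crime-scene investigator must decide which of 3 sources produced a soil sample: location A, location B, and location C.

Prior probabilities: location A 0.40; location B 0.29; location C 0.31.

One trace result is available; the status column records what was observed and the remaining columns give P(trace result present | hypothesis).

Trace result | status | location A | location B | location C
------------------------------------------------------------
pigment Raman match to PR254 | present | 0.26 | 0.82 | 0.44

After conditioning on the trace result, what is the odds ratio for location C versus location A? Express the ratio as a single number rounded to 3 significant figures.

The normalizing constant cancels in an odds ratio, so compute prior × likelihood for the two hypotheses only:
  location C: 0.31 × 0.44 = 0.1364
  location A: 0.40 × 0.26 = 0.104
Posterior odds = 0.1364 / 0.104 ≈ 1.31.

1.31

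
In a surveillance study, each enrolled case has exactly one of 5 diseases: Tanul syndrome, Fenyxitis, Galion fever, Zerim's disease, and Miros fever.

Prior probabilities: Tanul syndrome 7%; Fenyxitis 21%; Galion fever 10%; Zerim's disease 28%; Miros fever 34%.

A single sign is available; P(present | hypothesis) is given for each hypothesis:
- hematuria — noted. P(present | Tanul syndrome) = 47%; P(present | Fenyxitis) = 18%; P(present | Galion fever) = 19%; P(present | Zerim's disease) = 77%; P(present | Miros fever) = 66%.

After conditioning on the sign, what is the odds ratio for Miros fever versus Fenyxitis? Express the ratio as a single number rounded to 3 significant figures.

Posterior odds equal prior odds times the likelihood ratio; only the two competing hypotheses matter.
  Miros fever: 0.34 × 0.66 = 0.2244
  Fenyxitis: 0.21 × 0.18 = 0.0378
Odds(Miros fever : Fenyxitis) = 0.2244 / 0.0378 ≈ 5.94.

5.94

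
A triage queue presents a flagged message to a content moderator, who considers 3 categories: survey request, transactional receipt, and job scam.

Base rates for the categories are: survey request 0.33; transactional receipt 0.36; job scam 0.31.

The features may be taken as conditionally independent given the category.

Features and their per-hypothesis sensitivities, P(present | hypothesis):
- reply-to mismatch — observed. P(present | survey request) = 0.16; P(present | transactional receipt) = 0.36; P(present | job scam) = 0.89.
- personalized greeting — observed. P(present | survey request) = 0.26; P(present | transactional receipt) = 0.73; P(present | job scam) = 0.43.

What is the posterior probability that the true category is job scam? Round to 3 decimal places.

By Bayes' rule with conditional independence, the unnormalized weight for each hypothesis is prior × ∏ likelihoods:
  survey request: 0.33 × 0.16 × 0.26 = 0.013728
  transactional receipt: 0.36 × 0.36 × 0.73 = 0.094608
  job scam: 0.31 × 0.89 × 0.43 = 0.11864
Normalizing constant Z = 0.013728 + 0.094608 + 0.11864 = 0.22697.
P(job scam | evidence) = 0.11864 / 0.22697 ≈ 0.523.

0.523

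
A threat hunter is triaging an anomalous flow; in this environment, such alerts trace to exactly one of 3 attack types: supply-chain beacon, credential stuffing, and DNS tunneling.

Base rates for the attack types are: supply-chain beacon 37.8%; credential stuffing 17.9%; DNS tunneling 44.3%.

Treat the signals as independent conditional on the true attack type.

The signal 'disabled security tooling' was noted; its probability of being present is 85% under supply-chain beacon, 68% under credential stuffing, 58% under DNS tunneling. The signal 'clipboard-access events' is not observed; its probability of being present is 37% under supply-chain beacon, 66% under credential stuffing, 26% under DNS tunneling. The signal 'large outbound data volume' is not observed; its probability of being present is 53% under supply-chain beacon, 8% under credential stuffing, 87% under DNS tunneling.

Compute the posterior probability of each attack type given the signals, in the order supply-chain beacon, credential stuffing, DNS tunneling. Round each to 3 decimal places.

Multiply each prior by the joint likelihood of the signal pattern (using 1 − P(present | H) for each absent signal):
  supply-chain beacon: 0.378 × 0.85 × (1 − 0.37) × (1 − 0.53) = 0.095137
  credential stuffing: 0.179 × 0.68 × (1 − 0.66) × (1 − 0.08) = 0.038074
  DNS tunneling: 0.443 × 0.58 × (1 − 0.26) × (1 − 0.87) = 0.024718
Normalizing constant Z = 0.095137 + 0.038074 + 0.024718 = 0.15793.
P(supply-chain beacon | evidence) = 0.095137 / 0.15793 ≈ 0.602
P(credential stuffing | evidence) = 0.038074 / 0.15793 ≈ 0.241
P(DNS tunneling | evidence) = 0.024718 / 0.15793 ≈ 0.157

0.602, 0.241, 0.157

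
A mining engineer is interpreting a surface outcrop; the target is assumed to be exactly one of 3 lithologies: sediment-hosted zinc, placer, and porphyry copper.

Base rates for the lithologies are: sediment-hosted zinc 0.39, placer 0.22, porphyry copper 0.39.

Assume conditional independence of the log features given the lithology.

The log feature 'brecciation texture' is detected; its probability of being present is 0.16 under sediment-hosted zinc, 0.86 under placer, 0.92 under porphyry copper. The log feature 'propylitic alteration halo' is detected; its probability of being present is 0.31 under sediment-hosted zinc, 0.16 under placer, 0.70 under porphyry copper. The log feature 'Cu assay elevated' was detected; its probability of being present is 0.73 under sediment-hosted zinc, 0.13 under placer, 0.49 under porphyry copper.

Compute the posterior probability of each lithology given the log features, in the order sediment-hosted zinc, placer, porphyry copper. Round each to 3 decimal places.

For each hypothesis, the unnormalized posterior weight is prior × product of the log feature likelihoods:
  sediment-hosted zinc: 0.39 × 0.16 × 0.31 × 0.73 = 0.014121
  placer: 0.22 × 0.86 × 0.16 × 0.13 = 0.0039354
  porphyry copper: 0.39 × 0.92 × 0.70 × 0.49 = 0.12307
Marginal likelihood of the evidence = 0.14112.
P(sediment-hosted zinc | evidence) = 0.014121 / 0.14112 ≈ 0.100
P(placer | evidence) = 0.0039354 / 0.14112 ≈ 0.028
P(porphyry copper | evidence) = 0.12307 / 0.14112 ≈ 0.872

0.100, 0.028, 0.872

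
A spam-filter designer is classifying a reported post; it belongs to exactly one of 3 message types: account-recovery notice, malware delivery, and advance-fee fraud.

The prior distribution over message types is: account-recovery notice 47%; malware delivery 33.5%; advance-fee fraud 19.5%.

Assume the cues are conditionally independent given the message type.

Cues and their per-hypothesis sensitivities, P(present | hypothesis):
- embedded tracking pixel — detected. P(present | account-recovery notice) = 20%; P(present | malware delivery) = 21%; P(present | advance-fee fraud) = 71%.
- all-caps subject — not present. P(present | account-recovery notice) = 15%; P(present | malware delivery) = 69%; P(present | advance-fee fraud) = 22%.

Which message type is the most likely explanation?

advance-fee fraud

Multiply each prior by the joint likelihood of the cue pattern (using 1 − P(present | H) for each absent cue):
  account-recovery notice: 0.470 × 0.20 × (1 − 0.15) = 0.0799
  malware delivery: 0.335 × 0.21 × (1 − 0.69) = 0.021809
  advance-fee fraud: 0.195 × 0.71 × (1 − 0.22) = 0.10799
Normalizing constant Z = 0.0799 + 0.021809 + 0.10799 = 0.2097.
P(account-recovery notice | evidence) ≈ 0.0799 / 0.2097 ≈ 0.381
P(malware delivery | evidence) ≈ 0.021809 / 0.2097 ≈ 0.104
P(advance-fee fraud | evidence) ≈ 0.10799 / 0.2097 ≈ 0.515
The largest is 0.515, so advance-fee fraud is most probable.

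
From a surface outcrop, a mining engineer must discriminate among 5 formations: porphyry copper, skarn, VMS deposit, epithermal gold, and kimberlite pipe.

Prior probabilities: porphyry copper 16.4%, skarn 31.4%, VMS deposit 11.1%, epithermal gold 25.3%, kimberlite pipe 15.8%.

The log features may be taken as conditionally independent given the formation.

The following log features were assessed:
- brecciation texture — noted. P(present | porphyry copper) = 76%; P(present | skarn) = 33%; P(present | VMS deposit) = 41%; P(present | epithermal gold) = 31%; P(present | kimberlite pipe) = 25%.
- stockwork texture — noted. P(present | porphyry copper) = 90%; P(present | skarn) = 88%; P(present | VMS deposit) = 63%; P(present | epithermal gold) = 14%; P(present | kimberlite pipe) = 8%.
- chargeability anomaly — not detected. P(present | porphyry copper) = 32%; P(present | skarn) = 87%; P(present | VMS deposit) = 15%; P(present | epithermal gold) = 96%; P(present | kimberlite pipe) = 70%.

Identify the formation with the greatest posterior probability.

For each hypothesis, the unnormalized posterior weight is prior × product of the log feature likelihoods (using 1 − P(present | H) for each absent log feature):
  porphyry copper: 0.164 × 0.76 × 0.90 × (1 − 0.32) = 0.07628
  skarn: 0.314 × 0.33 × 0.88 × (1 − 0.87) = 0.011854
  VMS deposit: 0.111 × 0.41 × 0.63 × (1 − 0.15) = 0.024371
  epithermal gold: 0.253 × 0.31 × 0.14 × (1 − 0.96) = 0.00043921
  kimberlite pipe: 0.158 × 0.25 × 0.08 × (1 − 0.70) = 0.000948
Marginal likelihood of the evidence = 0.11389.
P(porphyry copper | evidence) ≈ 0.07628 / 0.11389 ≈ 0.670
P(skarn | evidence) ≈ 0.011854 / 0.11389 ≈ 0.104
P(VMS deposit | evidence) ≈ 0.024371 / 0.11389 ≈ 0.214
P(epithermal gold | evidence) ≈ 0.00043921 / 0.11389 ≈ 0.004
P(kimberlite pipe | evidence) ≈ 0.000948 / 0.11389 ≈ 0.008
The largest is 0.670, so porphyry copper is most probable.

porphyry copper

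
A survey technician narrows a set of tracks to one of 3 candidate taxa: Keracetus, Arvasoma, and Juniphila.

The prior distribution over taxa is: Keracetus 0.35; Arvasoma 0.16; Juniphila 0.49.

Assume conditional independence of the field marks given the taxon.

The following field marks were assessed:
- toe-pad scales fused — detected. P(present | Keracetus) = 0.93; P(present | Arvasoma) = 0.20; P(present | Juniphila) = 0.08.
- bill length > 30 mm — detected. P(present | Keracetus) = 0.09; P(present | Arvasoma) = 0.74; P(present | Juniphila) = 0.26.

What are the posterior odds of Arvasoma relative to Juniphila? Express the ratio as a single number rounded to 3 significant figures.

The normalizing constant cancels in an odds ratio, so compute prior × likelihood for the two hypotheses only:
  Arvasoma: 0.16 × 0.20 × 0.74 = 0.02368
  Juniphila: 0.49 × 0.08 × 0.26 = 0.010192
Posterior odds = 0.02368 / 0.010192 ≈ 2.32.

2.32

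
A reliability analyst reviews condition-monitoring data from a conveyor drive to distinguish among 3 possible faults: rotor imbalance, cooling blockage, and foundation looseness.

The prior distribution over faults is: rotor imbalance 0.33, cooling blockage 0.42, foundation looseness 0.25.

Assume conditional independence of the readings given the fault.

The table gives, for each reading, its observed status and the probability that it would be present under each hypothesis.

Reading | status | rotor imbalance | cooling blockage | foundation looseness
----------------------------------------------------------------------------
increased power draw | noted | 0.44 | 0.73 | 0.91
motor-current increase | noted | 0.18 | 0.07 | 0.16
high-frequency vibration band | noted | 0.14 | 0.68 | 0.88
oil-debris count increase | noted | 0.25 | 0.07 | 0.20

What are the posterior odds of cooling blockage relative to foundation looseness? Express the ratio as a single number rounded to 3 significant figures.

0.159

The normalizing constant cancels in an odds ratio, so compute prior × likelihood for the two hypotheses only:
  cooling blockage: 0.42 × 0.73 × 0.07 × 0.68 × 0.07 = 0.0010216
  foundation looseness: 0.25 × 0.91 × 0.16 × 0.88 × 0.20 = 0.0064064
Posterior odds = 0.0010216 / 0.0064064 ≈ 0.159.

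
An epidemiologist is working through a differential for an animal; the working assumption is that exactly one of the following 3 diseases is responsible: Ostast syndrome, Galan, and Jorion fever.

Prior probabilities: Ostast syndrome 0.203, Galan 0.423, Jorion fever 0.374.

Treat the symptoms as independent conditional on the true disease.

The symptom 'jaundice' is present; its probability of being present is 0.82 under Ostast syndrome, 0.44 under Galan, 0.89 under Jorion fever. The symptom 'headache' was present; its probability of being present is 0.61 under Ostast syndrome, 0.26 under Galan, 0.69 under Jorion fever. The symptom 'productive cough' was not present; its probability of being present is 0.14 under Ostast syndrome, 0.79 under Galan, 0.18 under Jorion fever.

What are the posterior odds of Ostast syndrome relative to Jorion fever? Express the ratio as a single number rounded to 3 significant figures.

Unnormalized posterior weight (prior times the symptom likelihoods) for each of the two hypotheses (using 1 − P(present | H) for each absent symptom):
  Ostast syndrome: 0.203 × 0.82 × 0.61 × (1 − 0.14) = 0.087325
  Jorion fever: 0.374 × 0.89 × 0.69 × (1 − 0.18) = 0.18833
Posterior odds = 0.087325 / 0.18833 ≈ 0.464.

0.464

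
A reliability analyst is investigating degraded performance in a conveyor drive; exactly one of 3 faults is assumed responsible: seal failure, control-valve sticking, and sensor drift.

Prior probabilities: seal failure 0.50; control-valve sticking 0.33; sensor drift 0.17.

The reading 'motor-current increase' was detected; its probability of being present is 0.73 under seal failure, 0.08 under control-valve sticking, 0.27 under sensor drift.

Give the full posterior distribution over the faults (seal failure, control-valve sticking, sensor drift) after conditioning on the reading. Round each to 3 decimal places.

By Bayes' rule, the unnormalized weight for each hypothesis is prior × likelihood:
  seal failure: 0.50 × 0.73 = 0.365
  control-valve sticking: 0.33 × 0.08 = 0.0264
  sensor drift: 0.17 × 0.27 = 0.0459
Normalizing constant Z = 0.365 + 0.0264 + 0.0459 = 0.4373.
P(seal failure | evidence) = 0.365 / 0.4373 ≈ 0.835
P(control-valve sticking | evidence) = 0.0264 / 0.4373 ≈ 0.060
P(sensor drift | evidence) = 0.0459 / 0.4373 ≈ 0.105

0.835, 0.060, 0.105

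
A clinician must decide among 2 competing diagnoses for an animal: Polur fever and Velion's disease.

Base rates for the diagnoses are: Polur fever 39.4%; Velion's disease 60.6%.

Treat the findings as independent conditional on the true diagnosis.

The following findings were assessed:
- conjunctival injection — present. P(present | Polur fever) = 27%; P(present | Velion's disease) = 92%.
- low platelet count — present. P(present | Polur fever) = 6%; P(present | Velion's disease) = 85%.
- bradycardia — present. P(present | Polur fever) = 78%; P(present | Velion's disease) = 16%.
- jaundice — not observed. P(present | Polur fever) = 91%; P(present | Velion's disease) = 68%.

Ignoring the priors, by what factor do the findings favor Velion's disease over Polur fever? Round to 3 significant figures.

35.2

The Bayes factor is the ratio of the joint likelihoods of the evidence pattern under the two hypotheses (using 1 − P(present | H) for each absent finding).
  Velion's disease: 0.92 × 0.85 × 0.16 × (1 − 0.68) = 0.040038
  Polur fever: 0.27 × 0.06 × 0.78 × (1 − 0.91) = 0.0011372
Bayes factor = 0.040038 / 0.0011372 ≈ 35.2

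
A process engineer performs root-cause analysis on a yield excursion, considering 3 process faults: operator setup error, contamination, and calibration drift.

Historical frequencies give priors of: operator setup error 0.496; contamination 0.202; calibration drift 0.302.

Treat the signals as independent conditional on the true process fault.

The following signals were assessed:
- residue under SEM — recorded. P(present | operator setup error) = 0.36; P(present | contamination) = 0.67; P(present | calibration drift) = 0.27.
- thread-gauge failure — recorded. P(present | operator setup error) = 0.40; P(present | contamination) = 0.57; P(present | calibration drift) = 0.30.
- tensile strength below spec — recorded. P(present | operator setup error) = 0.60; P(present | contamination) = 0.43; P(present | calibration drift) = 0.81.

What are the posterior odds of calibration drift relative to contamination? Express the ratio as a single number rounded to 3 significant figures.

Unnormalized posterior weight (prior times the signal likelihoods) for each of the two hypotheses:
  calibration drift: 0.302 × 0.27 × 0.30 × 0.81 = 0.019814
  contamination: 0.202 × 0.67 × 0.57 × 0.43 = 0.033172
Posterior odds = 0.019814 / 0.033172 ≈ 0.597.

0.597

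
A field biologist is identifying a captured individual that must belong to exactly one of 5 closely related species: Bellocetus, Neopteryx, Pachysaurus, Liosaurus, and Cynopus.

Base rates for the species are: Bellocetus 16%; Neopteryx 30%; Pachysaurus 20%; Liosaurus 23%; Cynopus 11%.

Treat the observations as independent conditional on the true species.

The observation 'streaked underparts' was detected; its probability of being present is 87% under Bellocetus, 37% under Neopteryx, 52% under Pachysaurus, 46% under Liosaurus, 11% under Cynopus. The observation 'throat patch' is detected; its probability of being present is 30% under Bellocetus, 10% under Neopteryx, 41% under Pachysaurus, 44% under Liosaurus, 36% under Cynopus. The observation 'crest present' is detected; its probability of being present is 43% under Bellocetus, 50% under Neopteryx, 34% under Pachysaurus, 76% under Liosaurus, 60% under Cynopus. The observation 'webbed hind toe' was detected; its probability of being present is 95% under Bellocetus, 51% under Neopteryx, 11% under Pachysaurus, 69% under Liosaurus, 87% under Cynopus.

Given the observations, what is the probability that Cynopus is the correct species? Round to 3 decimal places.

0.047

Multiply each prior by the joint likelihood of the evidence pattern:
  Bellocetus: 0.16 × 0.87 × 0.30 × 0.43 × 0.95 = 0.017059
  Neopteryx: 0.30 × 0.37 × 0.10 × 0.50 × 0.51 = 0.0028305
  Pachysaurus: 0.20 × 0.52 × 0.41 × 0.34 × 0.11 = 0.0015947
  Liosaurus: 0.23 × 0.46 × 0.44 × 0.76 × 0.69 = 0.024412
  Cynopus: 0.11 × 0.11 × 0.36 × 0.60 × 0.87 = 0.0022738
Marginal likelihood of the evidence = 0.04817.
P(Cynopus | evidence) = 0.0022738 / 0.04817 ≈ 0.047.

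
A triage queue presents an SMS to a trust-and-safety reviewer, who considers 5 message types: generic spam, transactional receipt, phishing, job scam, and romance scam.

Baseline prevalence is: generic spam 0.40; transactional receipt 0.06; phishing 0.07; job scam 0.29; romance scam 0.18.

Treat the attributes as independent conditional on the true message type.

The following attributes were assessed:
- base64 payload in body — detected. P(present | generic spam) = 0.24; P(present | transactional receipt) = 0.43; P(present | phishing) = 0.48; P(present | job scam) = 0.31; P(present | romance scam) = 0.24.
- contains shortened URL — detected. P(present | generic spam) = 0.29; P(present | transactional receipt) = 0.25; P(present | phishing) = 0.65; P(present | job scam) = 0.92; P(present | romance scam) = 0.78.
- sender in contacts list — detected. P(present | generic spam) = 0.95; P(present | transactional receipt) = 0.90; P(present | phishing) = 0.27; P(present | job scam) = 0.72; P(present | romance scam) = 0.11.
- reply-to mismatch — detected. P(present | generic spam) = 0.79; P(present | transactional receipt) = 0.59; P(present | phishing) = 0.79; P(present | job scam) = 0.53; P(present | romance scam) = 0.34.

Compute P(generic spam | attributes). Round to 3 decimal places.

0.338

Multiply each prior by the joint likelihood of the attribute pattern:
  generic spam: 0.40 × 0.24 × 0.29 × 0.95 × 0.79 = 0.020894
  transactional receipt: 0.06 × 0.43 × 0.25 × 0.90 × 0.59 = 0.0034249
  phishing: 0.07 × 0.48 × 0.65 × 0.27 × 0.79 = 0.0046585
  job scam: 0.29 × 0.31 × 0.92 × 0.72 × 0.53 = 0.031561
  romance scam: 0.18 × 0.24 × 0.78 × 0.11 × 0.34 = 0.0012602
The unnormalized weights sum to 0.061799.
P(generic spam | evidence) = 0.020894 / 0.061799 ≈ 0.338.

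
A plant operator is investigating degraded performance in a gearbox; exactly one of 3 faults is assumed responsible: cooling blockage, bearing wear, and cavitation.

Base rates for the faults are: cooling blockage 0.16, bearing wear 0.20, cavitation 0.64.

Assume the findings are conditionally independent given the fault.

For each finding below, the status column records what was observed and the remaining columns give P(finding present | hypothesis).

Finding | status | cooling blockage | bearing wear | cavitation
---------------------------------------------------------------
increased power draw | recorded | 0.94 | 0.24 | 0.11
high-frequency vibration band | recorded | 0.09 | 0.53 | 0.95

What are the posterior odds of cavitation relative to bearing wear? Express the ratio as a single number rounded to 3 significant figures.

2.63

Posterior odds equal prior odds times the likelihood ratio; only the two competing hypotheses matter.
  cavitation: 0.64 × 0.11 × 0.95 = 0.06688
  bearing wear: 0.20 × 0.24 × 0.53 = 0.02544
Posterior odds = 0.06688 / 0.02544 ≈ 2.63.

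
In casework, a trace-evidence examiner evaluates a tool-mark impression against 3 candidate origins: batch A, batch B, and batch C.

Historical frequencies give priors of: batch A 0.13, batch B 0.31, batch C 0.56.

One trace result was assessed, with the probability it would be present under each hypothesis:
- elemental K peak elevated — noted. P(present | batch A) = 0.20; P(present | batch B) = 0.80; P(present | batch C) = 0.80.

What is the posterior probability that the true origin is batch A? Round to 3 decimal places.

0.036

Multiply each prior by the likelihood of the trace result:
  batch A: 0.13 × 0.20 = 0.026
  batch B: 0.31 × 0.80 = 0.248
  batch C: 0.56 × 0.80 = 0.448
Normalizing constant Z = 0.026 + 0.248 + 0.448 = 0.722.
P(batch A | evidence) = 0.026 / 0.722 ≈ 0.036.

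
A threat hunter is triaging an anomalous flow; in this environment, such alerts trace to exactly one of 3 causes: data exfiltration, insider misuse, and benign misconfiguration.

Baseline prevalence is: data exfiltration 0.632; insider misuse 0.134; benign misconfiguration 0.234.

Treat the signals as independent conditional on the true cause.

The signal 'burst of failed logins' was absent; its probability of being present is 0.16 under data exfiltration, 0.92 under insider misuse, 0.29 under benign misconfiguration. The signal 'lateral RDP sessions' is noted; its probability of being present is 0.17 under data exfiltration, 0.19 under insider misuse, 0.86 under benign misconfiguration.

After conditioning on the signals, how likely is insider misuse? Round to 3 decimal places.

By Bayes' rule with conditional independence, the unnormalized weight for each hypothesis is prior × ∏ likelihoods (using 1 − P(present | H) for each absent signal):
  data exfiltration: 0.632 × (1 − 0.16) × 0.17 = 0.09025
  insider misuse: 0.134 × (1 − 0.92) × 0.19 = 0.0020368
  benign misconfiguration: 0.234 × (1 − 0.29) × 0.86 = 0.14288
Normalizing constant Z = 0.09025 + 0.0020368 + 0.14288 = 0.23517.
P(insider misuse | evidence) = 0.0020368 / 0.23517 ≈ 0.009.

0.009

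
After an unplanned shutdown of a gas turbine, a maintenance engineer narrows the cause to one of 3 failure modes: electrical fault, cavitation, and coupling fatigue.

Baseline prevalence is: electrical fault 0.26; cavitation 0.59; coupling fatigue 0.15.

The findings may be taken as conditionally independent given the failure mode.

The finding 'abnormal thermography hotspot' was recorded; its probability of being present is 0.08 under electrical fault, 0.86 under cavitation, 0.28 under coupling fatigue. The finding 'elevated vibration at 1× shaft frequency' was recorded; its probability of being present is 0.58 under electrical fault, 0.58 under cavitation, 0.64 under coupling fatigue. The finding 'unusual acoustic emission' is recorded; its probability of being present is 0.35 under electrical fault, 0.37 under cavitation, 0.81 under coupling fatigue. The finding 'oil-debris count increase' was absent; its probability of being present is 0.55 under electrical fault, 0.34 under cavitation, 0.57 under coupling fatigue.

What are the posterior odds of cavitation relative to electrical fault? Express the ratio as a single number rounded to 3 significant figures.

37.8

Unnormalized posterior weight (prior times the finding likelihoods) for each of the two hypotheses (using 1 − P(present | H) for each absent finding):
  cavitation: 0.59 × 0.86 × 0.58 × 0.37 × (1 − 0.34) = 0.071866
  electrical fault: 0.26 × 0.08 × 0.58 × 0.35 × (1 − 0.55) = 0.0019001
Odds(cavitation : electrical fault) = 0.071866 / 0.0019001 ≈ 37.8.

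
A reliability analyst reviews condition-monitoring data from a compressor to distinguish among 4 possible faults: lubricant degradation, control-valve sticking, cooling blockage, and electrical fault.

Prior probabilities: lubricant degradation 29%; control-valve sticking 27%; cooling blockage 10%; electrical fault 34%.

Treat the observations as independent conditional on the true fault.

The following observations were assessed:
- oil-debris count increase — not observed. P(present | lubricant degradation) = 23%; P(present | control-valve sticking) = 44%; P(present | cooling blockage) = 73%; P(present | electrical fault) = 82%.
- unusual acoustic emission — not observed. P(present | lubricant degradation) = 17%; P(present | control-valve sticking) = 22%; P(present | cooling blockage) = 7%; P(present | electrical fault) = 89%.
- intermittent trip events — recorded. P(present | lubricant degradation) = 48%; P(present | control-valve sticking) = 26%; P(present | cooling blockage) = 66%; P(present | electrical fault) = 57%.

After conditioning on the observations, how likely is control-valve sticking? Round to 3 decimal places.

0.219

Multiply each prior by the joint likelihood of the evidence pattern (using 1 − P(present | H) for each absent observation):
  lubricant degradation: 0.29 × (1 − 0.23) × (1 − 0.17) × 0.48 = 0.088963
  control-valve sticking: 0.27 × (1 − 0.44) × (1 − 0.22) × 0.26 = 0.030663
  cooling blockage: 0.10 × (1 − 0.73) × (1 − 0.07) × 0.66 = 0.016573
  electrical fault: 0.34 × (1 − 0.82) × (1 − 0.89) × 0.57 = 0.0038372
Marginal likelihood of the evidence = 0.14004.
P(control-valve sticking | evidence) = 0.030663 / 0.14004 ≈ 0.219.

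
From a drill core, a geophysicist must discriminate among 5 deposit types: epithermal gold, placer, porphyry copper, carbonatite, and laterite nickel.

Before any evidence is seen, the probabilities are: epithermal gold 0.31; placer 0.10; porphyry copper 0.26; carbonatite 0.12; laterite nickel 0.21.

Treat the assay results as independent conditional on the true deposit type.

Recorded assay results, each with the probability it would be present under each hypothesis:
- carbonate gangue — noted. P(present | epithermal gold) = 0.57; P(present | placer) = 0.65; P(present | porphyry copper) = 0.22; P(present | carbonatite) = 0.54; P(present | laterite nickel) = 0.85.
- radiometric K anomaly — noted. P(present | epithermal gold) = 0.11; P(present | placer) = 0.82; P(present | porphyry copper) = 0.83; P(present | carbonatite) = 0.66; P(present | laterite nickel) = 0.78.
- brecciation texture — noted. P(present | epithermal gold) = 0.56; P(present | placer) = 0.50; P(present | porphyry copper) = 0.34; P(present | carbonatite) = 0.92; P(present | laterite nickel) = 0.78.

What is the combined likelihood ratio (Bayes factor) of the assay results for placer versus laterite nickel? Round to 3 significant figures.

0.515

Joint likelihood of the assay result pattern under each hypothesis:
  placer: 0.65 × 0.82 × 0.50 = 0.2665
  laterite nickel: 0.85 × 0.78 × 0.78 = 0.51714
Bayes factor = 0.2665 / 0.51714 ≈ 0.515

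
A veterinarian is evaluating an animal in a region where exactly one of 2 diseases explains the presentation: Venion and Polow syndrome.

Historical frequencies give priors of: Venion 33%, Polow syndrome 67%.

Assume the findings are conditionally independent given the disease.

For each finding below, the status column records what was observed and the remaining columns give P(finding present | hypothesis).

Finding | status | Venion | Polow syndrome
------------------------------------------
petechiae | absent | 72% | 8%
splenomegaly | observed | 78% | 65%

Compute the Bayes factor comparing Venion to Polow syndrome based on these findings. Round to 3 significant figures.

The Bayes factor is the ratio of the joint likelihoods of the evidence pattern under the two hypotheses (using 1 − P(present | H) for each absent finding).
  Venion: (1 − 0.72) × 0.78 = 0.2184
  Polow syndrome: (1 − 0.08) × 0.65 = 0.598
Bayes factor = 0.2184 / 0.598 ≈ 0.365

0.365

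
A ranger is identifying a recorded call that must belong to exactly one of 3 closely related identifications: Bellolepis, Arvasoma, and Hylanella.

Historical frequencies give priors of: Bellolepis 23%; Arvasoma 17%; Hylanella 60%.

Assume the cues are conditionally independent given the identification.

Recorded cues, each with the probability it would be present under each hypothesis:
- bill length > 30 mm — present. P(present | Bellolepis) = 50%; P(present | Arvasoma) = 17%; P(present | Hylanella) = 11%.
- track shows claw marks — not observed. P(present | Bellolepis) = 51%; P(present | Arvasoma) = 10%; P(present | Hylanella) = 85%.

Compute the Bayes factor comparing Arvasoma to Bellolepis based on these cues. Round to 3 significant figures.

0.624

The Bayes factor is the ratio of the joint likelihoods of the cue pattern under the two hypotheses (using 1 − P(present | H) for each absent cue).
  Arvasoma: 0.17 × (1 − 0.10) = 0.153
  Bellolepis: 0.50 × (1 − 0.51) = 0.245
Bayes factor = 0.153 / 0.245 ≈ 0.624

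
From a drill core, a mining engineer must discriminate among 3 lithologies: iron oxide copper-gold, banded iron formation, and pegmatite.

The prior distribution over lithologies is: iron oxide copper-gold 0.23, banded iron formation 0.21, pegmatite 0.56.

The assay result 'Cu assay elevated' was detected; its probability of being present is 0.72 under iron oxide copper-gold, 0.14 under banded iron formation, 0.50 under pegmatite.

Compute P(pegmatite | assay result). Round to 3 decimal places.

0.589

For each hypothesis, the unnormalized posterior weight is prior × likelihood:
  iron oxide copper-gold: 0.23 × 0.72 = 0.1656
  banded iron formation: 0.21 × 0.14 = 0.0294
  pegmatite: 0.56 × 0.50 = 0.28
The unnormalized weights sum to 0.475.
P(pegmatite | evidence) = 0.28 / 0.475 ≈ 0.589.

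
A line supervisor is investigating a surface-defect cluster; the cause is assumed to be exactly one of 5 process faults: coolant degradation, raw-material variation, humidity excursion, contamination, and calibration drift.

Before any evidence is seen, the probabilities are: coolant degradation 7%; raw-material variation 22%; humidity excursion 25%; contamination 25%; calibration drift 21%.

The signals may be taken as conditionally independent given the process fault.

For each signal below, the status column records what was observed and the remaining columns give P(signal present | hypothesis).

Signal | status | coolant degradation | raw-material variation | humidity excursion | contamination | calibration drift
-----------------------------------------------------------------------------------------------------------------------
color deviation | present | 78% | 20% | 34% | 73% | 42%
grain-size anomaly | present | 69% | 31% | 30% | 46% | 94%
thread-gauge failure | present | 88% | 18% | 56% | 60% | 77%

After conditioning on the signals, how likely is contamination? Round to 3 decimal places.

0.307

For each hypothesis, the unnormalized posterior weight is prior × product of the signal likelihoods:
  coolant degradation: 0.07 × 0.78 × 0.69 × 0.88 = 0.033153
  raw-material variation: 0.22 × 0.20 × 0.31 × 0.18 = 0.0024552
  humidity excursion: 0.25 × 0.34 × 0.30 × 0.56 = 0.01428
  contamination: 0.25 × 0.73 × 0.46 × 0.60 = 0.05037
  calibration drift: 0.21 × 0.42 × 0.94 × 0.77 = 0.063839
Marginal likelihood of the evidence = 0.1641.
P(contamination | evidence) = 0.05037 / 0.1641 ≈ 0.307.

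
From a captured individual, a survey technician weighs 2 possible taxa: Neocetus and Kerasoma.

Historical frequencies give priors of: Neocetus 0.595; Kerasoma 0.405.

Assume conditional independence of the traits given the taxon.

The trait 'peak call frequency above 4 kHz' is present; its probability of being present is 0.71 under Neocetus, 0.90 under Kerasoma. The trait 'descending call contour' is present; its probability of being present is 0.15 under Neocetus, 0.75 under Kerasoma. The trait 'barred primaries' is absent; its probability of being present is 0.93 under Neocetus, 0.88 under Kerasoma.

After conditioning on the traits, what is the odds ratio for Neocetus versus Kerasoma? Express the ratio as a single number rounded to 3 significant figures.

Unnormalized posterior weight (prior times the trait likelihoods) for each of the two hypotheses (using 1 − P(present | H) for each absent trait):
  Neocetus: 0.595 × 0.71 × 0.15 × (1 − 0.93) = 0.0044357
  Kerasoma: 0.405 × 0.90 × 0.75 × (1 − 0.88) = 0.032805
Odds(Neocetus : Kerasoma) = 0.0044357 / 0.032805 ≈ 0.135.

0.135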